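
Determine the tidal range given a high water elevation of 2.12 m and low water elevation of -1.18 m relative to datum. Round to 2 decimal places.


Tidal range = High water - Low water
Tidal range = 2.12 - (-1.18)
Tidal range = 3.30 m

3.30


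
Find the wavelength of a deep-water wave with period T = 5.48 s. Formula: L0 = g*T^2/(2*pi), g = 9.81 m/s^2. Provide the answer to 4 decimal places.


L0 = g * T^2 / (2 * pi)
L0 = 9.81 * 5.48^2 / (2 * pi)
L0 = 9.81 * 30.0304 / 6.28319
L0 = 294.5982 / 6.28319
L0 = 46.8868 m

46.8868


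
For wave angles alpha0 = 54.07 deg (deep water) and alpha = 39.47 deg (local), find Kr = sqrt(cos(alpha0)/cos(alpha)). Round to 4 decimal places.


Kr = sqrt(cos(alpha0) / cos(alpha))
cos(54.07) = 0.586796
cos(39.47) = 0.771958
Kr = sqrt(0.586796 / 0.771958)
Kr = sqrt(0.760141)
Kr = 0.8719

0.8719


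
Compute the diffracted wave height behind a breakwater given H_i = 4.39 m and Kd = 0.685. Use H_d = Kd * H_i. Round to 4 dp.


H_d = Kd * H_i
H_d = 0.685 * 4.39
H_d = 3.0072 m

3.0072


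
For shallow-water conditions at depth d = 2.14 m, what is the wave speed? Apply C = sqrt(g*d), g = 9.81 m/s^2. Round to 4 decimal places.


Using the shallow-water approximation:
C = sqrt(g * d) = sqrt(9.81 * 2.14)
C = sqrt(20.9934)
C = 4.5819 m/s

4.5819


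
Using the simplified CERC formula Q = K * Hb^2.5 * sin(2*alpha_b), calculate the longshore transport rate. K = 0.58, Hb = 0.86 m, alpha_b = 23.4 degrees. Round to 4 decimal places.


Q = K * Hb^2.5 * sin(2 * alpha_b)
Hb^2.5 = 0.86^2.5 = 0.685877
sin(2 * 23.4) = sin(46.8) = 0.728969
Q = 0.58 * 0.685877 * 0.728969
Q = 0.2900 m^3/s

0.2900


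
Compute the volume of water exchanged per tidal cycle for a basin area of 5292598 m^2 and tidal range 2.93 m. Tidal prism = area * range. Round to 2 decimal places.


Tidal prism = Area * Tidal range
P = 5292598 * 2.93
P = 15507312.14 m^3

15507312.14


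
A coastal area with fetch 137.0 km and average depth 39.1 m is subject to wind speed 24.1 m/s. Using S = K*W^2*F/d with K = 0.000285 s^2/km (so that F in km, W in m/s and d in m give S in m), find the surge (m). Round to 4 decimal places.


S = K * W^2 * F / d
W^2 = 24.1^2 = 580.81
S = 0.000285 * 580.81 * 137.0 / 39.1
Numerator = 0.000285 * 580.81 * 137.0 = 22.677726
S = 22.677726 / 39.1 = 0.5800 m

0.5800


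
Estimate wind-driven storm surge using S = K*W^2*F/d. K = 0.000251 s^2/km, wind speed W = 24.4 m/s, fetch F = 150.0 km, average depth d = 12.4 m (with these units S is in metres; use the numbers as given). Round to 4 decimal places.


S = K * W^2 * F / d
W^2 = 24.4^2 = 595.36
S = 0.000251 * 595.36 * 150.0 / 12.4
Numerator = 0.000251 * 595.36 * 150.0 = 22.415304
S = 22.415304 / 12.4 = 1.8077 m

1.8077


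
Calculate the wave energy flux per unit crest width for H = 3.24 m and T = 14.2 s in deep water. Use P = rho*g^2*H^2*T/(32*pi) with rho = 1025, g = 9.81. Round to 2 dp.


P = rho * g^2 * H^2 * T / (32 * pi)
P = 1025 * 9.81^2 * 3.24^2 * 14.2 / (32 * pi)
P = 1025 * 96.2361 * 10.4976 * 14.2 / 100.53096
P = 146264.99 W/m

146264.99


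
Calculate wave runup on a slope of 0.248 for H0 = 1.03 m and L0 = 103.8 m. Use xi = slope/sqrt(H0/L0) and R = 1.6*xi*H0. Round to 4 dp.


xi = slope / sqrt(H0/L0)
H0/L0 = 1.03/103.8 = 0.009923
sqrt(0.009923) = 0.099614
xi = 0.248 / 0.099614 = 2.489612
R = 1.6 * xi * H0 = 1.6 * 2.489612 * 1.03
R = 4.1029 m

4.1029


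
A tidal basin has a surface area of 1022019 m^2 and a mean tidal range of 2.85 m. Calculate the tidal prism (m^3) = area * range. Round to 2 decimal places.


Tidal prism = Area * Tidal range
P = 1022019 * 2.85
P = 2912754.15 m^3

2912754.15


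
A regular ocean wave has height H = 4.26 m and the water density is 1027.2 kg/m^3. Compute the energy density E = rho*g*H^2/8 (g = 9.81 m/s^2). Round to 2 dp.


E = (1/8) * rho * g * H^2
E = (1/8) * 1027.2 * 9.81 * 4.26^2
E = 0.125 * 1027.2 * 9.81 * 18.1476
E = 22858.79 J/m^2

22858.79


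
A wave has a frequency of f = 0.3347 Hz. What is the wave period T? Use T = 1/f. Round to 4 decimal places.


T = 1 / f
T = 1 / 0.3347
T = 2.9878 s

2.9878


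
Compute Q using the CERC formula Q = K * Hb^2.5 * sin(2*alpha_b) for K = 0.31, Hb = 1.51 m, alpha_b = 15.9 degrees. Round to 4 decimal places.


Q = K * Hb^2.5 * sin(2 * alpha_b)
Hb^2.5 = 1.51^2.5 = 2.801834
sin(2 * 15.9) = sin(31.8) = 0.526956
Q = 0.31 * 2.801834 * 0.526956
Q = 0.4577 m^3/s

0.4577


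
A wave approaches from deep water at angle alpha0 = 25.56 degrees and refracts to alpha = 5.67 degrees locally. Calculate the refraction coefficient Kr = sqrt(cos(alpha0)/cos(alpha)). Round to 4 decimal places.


Kr = sqrt(cos(alpha0) / cos(alpha))
cos(25.56) = 0.902134
cos(5.67) = 0.995107
Kr = sqrt(0.902134 / 0.995107)
Kr = sqrt(0.906569)
Kr = 0.9521

0.9521


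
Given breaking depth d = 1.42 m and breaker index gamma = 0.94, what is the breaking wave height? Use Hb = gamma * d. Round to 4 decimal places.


Hb = gamma * d
Hb = 0.94 * 1.42
Hb = 1.3348 m

1.3348


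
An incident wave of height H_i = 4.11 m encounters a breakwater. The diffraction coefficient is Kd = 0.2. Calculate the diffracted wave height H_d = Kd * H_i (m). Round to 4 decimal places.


H_d = Kd * H_i
H_d = 0.2 * 4.11
H_d = 0.8220 m

0.8220


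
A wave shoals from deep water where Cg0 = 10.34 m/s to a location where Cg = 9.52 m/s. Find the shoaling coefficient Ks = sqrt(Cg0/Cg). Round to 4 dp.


Ks = sqrt(Cg0 / Cg)
Ks = sqrt(10.34 / 9.52)
Ks = sqrt(1.0861)
Ks = 1.0422

1.0422


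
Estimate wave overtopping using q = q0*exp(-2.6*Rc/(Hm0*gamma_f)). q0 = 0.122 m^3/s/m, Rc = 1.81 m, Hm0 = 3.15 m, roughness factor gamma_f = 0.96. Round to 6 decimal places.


q = q0 * exp(-2.6 * Rc / (Hm0 * gamma_f))
Exponent = -2.6 * 1.81 / (3.15 * 0.96)
= -2.6 * 1.81 / 3.0240
= -1.556217
exp(-1.556217) = 0.210933
q = 0.122 * 0.210933
q = 0.025734 m^3/s/m

0.025734


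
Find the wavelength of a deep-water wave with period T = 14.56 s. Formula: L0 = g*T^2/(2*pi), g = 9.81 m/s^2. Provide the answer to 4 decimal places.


L0 = g * T^2 / (2 * pi)
L0 = 9.81 * 14.56^2 / (2 * pi)
L0 = 9.81 * 211.9936 / 6.28319
L0 = 2079.6572 / 6.28319
L0 = 330.9877 m

330.9877


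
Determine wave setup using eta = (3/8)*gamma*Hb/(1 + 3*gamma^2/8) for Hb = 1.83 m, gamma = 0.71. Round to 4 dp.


eta = (3/8) * gamma * Hb / (1 + 3*gamma^2/8)
Numerator = (3/8) * 0.71 * 1.83 = 0.487237
Denominator = 1 + 3*0.71^2/8 = 1 + 0.189038 = 1.189038
eta = 0.487237 / 1.189038
eta = 0.4098 m

0.4098


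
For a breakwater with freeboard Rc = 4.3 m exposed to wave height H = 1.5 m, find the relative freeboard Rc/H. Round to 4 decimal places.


Relative freeboard = Rc / H
= 4.3 / 1.5
= 2.8667

2.8667


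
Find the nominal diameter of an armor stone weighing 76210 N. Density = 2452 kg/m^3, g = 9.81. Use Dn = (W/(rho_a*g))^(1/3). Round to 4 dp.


V = W / (rho_a * g)
V = 76210 / (2452 * 9.81)
V = 76210 / 24054.12
V = 3.168272 m^3
Dn = V^(1/3) = 3.168272^(1/3)
Dn = 1.4687 m

1.4687


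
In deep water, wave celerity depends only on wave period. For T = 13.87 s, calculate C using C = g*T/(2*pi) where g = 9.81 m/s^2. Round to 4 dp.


We use the deep-water celerity formula:
C = g * T / (2 * pi)
C = 9.81 * 13.87 / (2 * 3.14159...)
C = 136.064700 / 6.283185
C = 21.6554 m/s

21.6554


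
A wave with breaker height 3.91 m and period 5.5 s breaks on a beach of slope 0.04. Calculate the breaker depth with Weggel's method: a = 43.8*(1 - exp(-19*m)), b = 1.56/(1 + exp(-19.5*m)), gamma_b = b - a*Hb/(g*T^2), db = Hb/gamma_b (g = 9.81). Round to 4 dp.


a = 43.8 * (1 - exp(-19 * m))
exp(-19 * 0.04) = exp(-0.7600) = 0.467666
a = 43.8 * (1 - 0.467666) = 23.316210
b = 1.56 / (1 + exp(-19.5 * m))
exp(-19.5 * 0.04) = exp(-0.7800) = 0.458406
b = 1.56 / (1 + 0.458406) = 1.069661
Hb / (g * T^2) = 3.91 / (9.81 * 5.5^2) = 3.91 / 296.7525 = 0.01317596
gamma_b = b - a * Hb/(g*T^2) = 1.069661 - 23.316210 * 0.01317596 = 0.762447
db = Hb / gamma_b = 3.91 / 0.762447
db = 5.1282 m

5.1282


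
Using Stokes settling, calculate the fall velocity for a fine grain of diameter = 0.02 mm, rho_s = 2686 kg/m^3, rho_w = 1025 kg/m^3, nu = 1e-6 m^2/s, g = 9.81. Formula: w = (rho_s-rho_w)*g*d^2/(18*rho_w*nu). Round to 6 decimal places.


w = (rho_s - rho_w) * g * d^2 / (18 * rho_w * nu)
d = 0.02 mm = 0.000020 m
rho_s - rho_w = 2686 - 1025 = 1661
Numerator = 1661 * 9.81 * (0.000020)^2 = 0.000006517764
Denominator = 18 * 1025 * 1e-6 = 0.018450
w = 0.000353 m/s

0.000353


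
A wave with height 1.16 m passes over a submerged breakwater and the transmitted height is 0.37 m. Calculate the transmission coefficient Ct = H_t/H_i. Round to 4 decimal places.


Ct = H_t / H_i
Ct = 0.37 / 1.16
Ct = 0.3190

0.3190


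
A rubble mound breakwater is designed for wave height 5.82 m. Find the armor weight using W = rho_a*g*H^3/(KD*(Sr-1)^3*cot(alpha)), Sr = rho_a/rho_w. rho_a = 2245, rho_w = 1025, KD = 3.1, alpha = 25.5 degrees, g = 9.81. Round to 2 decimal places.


Sr = rho_a / rho_w = 2245 / 1025 = 2.190244
(Sr - 1) = 1.190244
(Sr - 1)^3 = 1.686195
cot(25.5) = 1 / tan(25.5) = 1 / 0.476976 = 2.096544
Numerator = 2245 * 9.81 * 5.82^3 = 4341644.9673
Denominator = 3.1 * 1.686195 * 2.096544 = 10.959065
W = 4341644.9673 / 10.959065
W = 396169.30 N

396169.30


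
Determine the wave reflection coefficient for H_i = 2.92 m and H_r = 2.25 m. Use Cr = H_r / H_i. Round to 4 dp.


Cr = H_r / H_i
Cr = 2.25 / 2.92
Cr = 0.7705

0.7705


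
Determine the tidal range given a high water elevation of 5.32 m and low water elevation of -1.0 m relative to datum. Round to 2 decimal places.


Tidal range = High water - Low water
Tidal range = 5.32 - (-1.0)
Tidal range = 6.32 m

6.32


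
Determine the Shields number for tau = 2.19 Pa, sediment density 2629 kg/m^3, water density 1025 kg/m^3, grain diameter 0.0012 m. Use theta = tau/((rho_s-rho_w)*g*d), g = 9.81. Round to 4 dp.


theta = tau / ((rho_s - rho_w) * g * d)
rho_s - rho_w = 2629 - 1025 = 1604
Denominator = 1604 * 9.81 * 0.0012 = 18.882288
theta = 2.19 / 18.882288
theta = 0.1160

0.1160


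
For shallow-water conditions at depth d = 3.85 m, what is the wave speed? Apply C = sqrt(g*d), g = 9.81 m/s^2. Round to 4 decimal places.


Using the shallow-water approximation:
C = sqrt(g * d) = sqrt(9.81 * 3.85)
C = sqrt(37.7685)
C = 6.1456 m/s

6.1456


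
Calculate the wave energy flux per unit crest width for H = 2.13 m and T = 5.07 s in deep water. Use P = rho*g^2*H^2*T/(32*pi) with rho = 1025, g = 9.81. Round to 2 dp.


P = rho * g^2 * H^2 * T / (32 * pi)
P = 1025 * 9.81^2 * 2.13^2 * 5.07 / (32 * pi)
P = 1025 * 96.2361 * 4.5369 * 5.07 / 100.53096
P = 22569.88 W/m

22569.88


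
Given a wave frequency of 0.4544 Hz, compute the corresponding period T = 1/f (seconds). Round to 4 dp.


T = 1 / f
T = 1 / 0.4544
T = 2.2007 s

2.2007


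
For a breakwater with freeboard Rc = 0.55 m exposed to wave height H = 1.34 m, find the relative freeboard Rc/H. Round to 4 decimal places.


Relative freeboard = Rc / H
= 0.55 / 1.34
= 0.4104

0.4104


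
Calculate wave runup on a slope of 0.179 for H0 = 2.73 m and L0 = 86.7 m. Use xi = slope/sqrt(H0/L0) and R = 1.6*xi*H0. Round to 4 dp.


xi = slope / sqrt(H0/L0)
H0/L0 = 2.73/86.7 = 0.031488
sqrt(0.031488) = 0.177448
xi = 0.179 / 0.177448 = 1.008745
R = 1.6 * xi * H0 = 1.6 * 1.008745 * 2.73
R = 4.4062 m

4.4062


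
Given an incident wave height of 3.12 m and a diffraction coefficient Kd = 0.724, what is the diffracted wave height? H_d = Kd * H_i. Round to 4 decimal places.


H_d = Kd * H_i
H_d = 0.724 * 3.12
H_d = 2.2589 m

2.2589


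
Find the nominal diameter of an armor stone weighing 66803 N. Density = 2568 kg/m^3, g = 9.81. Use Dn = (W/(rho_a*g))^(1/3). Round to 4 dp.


V = W / (rho_a * g)
V = 66803 / (2568 * 9.81)
V = 66803 / 25192.08
V = 2.651746 m^3
Dn = V^(1/3) = 2.651746^(1/3)
Dn = 1.3841 m

1.3841


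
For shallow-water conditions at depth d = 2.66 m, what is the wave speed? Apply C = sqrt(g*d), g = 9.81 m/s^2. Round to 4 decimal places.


Using the shallow-water approximation:
C = sqrt(g * d) = sqrt(9.81 * 2.66)
C = sqrt(26.0946)
C = 5.1083 m/s

5.1083


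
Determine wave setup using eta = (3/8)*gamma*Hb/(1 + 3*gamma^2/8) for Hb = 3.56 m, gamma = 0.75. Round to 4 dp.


eta = (3/8) * gamma * Hb / (1 + 3*gamma^2/8)
Numerator = (3/8) * 0.75 * 3.56 = 1.001250
Denominator = 1 + 3*0.75^2/8 = 1 + 0.210938 = 1.210938
eta = 1.001250 / 1.210938
eta = 0.8268 m

0.8268


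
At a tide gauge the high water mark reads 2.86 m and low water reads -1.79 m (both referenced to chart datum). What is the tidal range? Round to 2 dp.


Tidal range = High water - Low water
Tidal range = 2.86 - (-1.79)
Tidal range = 4.65 m

4.65


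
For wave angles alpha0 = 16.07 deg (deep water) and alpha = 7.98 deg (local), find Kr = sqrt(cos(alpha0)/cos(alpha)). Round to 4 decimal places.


Kr = sqrt(cos(alpha0) / cos(alpha))
cos(16.07) = 0.960924
cos(7.98) = 0.990317
Kr = sqrt(0.960924 / 0.990317)
Kr = sqrt(0.970320)
Kr = 0.9850

0.9850


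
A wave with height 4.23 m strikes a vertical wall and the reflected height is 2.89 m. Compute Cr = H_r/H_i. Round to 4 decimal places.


Cr = H_r / H_i
Cr = 2.89 / 4.23
Cr = 0.6832

0.6832


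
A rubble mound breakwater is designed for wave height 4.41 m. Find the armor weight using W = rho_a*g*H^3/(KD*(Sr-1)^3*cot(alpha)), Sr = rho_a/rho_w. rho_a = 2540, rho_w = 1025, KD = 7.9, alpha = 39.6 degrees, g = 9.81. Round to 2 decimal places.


Sr = rho_a / rho_w = 2540 / 1025 = 2.478049
(Sr - 1) = 1.478049
(Sr - 1)^3 = 3.228987
cot(39.6) = 1 / tan(39.6) = 1 / 0.827272 = 1.208792
Numerator = 2540 * 9.81 * 4.41^3 = 2137068.7434
Denominator = 7.9 * 3.228987 * 1.208792 = 30.835081
W = 2137068.7434 / 30.835081
W = 69306.41 N

69306.41


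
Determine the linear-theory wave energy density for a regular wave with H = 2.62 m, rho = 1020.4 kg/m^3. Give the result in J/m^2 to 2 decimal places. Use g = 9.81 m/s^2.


E = (1/8) * rho * g * H^2
E = (1/8) * 1020.4 * 9.81 * 2.62^2
E = 0.125 * 1020.4 * 9.81 * 6.8644
E = 8589.19 J/m^2

8589.19


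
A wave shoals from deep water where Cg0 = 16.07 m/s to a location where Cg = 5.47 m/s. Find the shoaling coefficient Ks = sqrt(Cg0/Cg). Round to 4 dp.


Ks = sqrt(Cg0 / Cg)
Ks = sqrt(16.07 / 5.47)
Ks = sqrt(2.9378)
Ks = 1.7140

1.7140


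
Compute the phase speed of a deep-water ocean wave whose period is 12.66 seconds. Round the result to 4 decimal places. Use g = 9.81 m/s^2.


We use the deep-water celerity formula:
C = g * T / (2 * pi)
C = 9.81 * 12.66 / (2 * 3.14159...)
C = 124.194600 / 6.283185
C = 19.7662 m/s

19.7662


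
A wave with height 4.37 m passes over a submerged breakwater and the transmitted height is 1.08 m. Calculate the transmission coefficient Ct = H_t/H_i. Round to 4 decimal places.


Ct = H_t / H_i
Ct = 1.08 / 4.37
Ct = 0.2471

0.2471


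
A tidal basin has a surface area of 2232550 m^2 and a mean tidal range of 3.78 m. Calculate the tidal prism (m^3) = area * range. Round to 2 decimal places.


Tidal prism = Area * Tidal range
P = 2232550 * 3.78
P = 8439039.00 m^3

8439039.00


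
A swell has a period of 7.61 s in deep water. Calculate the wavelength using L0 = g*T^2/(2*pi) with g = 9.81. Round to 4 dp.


L0 = g * T^2 / (2 * pi)
L0 = 9.81 * 7.61^2 / (2 * pi)
L0 = 9.81 * 57.9121 / 6.28319
L0 = 568.1177 / 6.28319
L0 = 90.4187 m

90.4187


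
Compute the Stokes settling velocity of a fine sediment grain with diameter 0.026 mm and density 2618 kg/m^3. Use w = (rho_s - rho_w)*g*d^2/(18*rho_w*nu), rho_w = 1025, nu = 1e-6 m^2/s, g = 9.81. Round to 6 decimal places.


w = (rho_s - rho_w) * g * d^2 / (18 * rho_w * nu)
d = 0.026 mm = 0.000026 m
rho_s - rho_w = 2618 - 1025 = 1593
Numerator = 1593 * 9.81 * (0.000026)^2 = 0.000010564075
Denominator = 18 * 1025 * 1e-6 = 0.018450
w = 0.000573 m/s

0.000573


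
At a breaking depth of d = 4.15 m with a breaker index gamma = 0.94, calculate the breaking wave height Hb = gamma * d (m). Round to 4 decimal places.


Hb = gamma * d
Hb = 0.94 * 4.15
Hb = 3.9010 m

3.9010


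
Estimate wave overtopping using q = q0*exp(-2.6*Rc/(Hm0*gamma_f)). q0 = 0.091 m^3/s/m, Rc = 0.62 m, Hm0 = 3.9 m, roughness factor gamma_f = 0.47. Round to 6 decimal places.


q = q0 * exp(-2.6 * Rc / (Hm0 * gamma_f))
Exponent = -2.6 * 0.62 / (3.9 * 0.47)
= -2.6 * 0.62 / 1.8330
= -0.879433
exp(-0.879433) = 0.415018
q = 0.091 * 0.415018
q = 0.037767 m^3/s/m

0.037767


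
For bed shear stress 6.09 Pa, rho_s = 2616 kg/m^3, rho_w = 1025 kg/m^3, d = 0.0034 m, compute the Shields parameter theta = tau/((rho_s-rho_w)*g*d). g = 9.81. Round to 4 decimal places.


theta = tau / ((rho_s - rho_w) * g * d)
rho_s - rho_w = 2616 - 1025 = 1591
Denominator = 1591 * 9.81 * 0.0034 = 53.066214
theta = 6.09 / 53.066214
theta = 0.1148

0.1148


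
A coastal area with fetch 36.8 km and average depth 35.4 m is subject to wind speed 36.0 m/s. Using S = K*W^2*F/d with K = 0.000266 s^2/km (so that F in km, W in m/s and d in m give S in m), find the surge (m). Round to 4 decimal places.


S = K * W^2 * F / d
W^2 = 36.0^2 = 1296.00
S = 0.000266 * 1296.00 * 36.8 / 35.4
Numerator = 0.000266 * 1296.00 * 36.8 = 12.686285
S = 12.686285 / 35.4 = 0.3584 m

0.3584


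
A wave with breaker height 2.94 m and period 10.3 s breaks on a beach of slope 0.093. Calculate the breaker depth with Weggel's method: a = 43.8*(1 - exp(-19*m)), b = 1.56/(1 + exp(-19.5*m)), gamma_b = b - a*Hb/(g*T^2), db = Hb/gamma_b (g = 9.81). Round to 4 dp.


a = 43.8 * (1 - exp(-19 * m))
exp(-19 * 0.093) = exp(-1.7670) = 0.170845
a = 43.8 * (1 - 0.170845) = 36.317000
b = 1.56 / (1 + exp(-19.5 * m))
exp(-19.5 * 0.093) = exp(-1.8135) = 0.163082
b = 1.56 / (1 + 0.163082) = 1.341264
Hb / (g * T^2) = 2.94 / (9.81 * 10.3^2) = 2.94 / 1040.7429 = 0.00282491
gamma_b = b - a * Hb/(g*T^2) = 1.341264 - 36.317000 * 0.00282491 = 1.238672
db = Hb / gamma_b = 2.94 / 1.238672
db = 2.3735 m

2.3735


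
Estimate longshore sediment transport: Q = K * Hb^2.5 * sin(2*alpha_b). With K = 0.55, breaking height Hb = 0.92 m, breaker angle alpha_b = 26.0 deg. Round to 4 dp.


Q = K * Hb^2.5 * sin(2 * alpha_b)
Hb^2.5 = 0.92^2.5 = 0.811838
sin(2 * 26.0) = sin(52.0) = 0.788011
Q = 0.55 * 0.811838 * 0.788011
Q = 0.3519 m^3/s

0.3519


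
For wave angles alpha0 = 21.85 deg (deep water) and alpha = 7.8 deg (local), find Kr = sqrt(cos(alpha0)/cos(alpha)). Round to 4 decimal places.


Kr = sqrt(cos(alpha0) / cos(alpha))
cos(21.85) = 0.928161
cos(7.8) = 0.990748
Kr = sqrt(0.928161 / 0.990748)
Kr = sqrt(0.936829)
Kr = 0.9679

0.9679


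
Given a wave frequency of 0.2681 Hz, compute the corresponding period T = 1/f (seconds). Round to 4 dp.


T = 1 / f
T = 1 / 0.2681
T = 3.7300 s

3.7300


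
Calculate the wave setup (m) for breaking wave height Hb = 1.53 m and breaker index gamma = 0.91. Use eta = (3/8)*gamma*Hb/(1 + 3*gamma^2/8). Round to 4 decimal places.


eta = (3/8) * gamma * Hb / (1 + 3*gamma^2/8)
Numerator = (3/8) * 0.91 * 1.53 = 0.522112
Denominator = 1 + 3*0.91^2/8 = 1 + 0.310538 = 1.310538
eta = 0.522112 / 1.310538
eta = 0.3984 m

0.3984


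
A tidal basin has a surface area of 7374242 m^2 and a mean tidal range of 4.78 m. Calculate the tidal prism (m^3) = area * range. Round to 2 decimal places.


Tidal prism = Area * Tidal range
P = 7374242 * 4.78
P = 35248876.76 m^3

35248876.76


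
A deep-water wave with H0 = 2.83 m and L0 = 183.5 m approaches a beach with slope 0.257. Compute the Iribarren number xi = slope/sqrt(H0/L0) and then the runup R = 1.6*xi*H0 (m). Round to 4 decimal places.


xi = slope / sqrt(H0/L0)
H0/L0 = 2.83/183.5 = 0.015422
sqrt(0.015422) = 0.124187
xi = 0.257 / 0.124187 = 2.069464
R = 1.6 * xi * H0 = 1.6 * 2.069464 * 2.83
R = 9.3705 m

9.3705


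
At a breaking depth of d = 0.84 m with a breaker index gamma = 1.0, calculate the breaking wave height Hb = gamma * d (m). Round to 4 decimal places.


Hb = gamma * d
Hb = 1.0 * 0.84
Hb = 0.8400 m

0.8400


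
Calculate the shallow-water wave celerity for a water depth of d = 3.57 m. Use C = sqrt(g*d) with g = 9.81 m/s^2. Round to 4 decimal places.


Using the shallow-water approximation:
C = sqrt(g * d) = sqrt(9.81 * 3.57)
C = sqrt(35.0217)
C = 5.9179 m/s

5.9179


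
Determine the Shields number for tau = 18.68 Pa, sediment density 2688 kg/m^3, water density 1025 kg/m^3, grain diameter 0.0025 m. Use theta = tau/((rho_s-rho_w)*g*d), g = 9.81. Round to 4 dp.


theta = tau / ((rho_s - rho_w) * g * d)
rho_s - rho_w = 2688 - 1025 = 1663
Denominator = 1663 * 9.81 * 0.0025 = 40.785075
theta = 18.68 / 40.785075
theta = 0.4580

0.4580


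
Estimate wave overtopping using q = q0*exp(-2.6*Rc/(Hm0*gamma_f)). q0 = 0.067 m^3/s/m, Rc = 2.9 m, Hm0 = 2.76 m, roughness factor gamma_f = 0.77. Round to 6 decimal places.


q = q0 * exp(-2.6 * Rc / (Hm0 * gamma_f))
Exponent = -2.6 * 2.9 / (2.76 * 0.77)
= -2.6 * 2.9 / 2.1252
= -3.547901
exp(-3.547901) = 0.028785
q = 0.067 * 0.028785
q = 0.001929 m^3/s/m

0.001929


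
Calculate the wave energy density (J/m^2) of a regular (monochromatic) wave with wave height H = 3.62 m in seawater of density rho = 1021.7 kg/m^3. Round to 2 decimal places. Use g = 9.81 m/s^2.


E = (1/8) * rho * g * H^2
E = (1/8) * 1021.7 * 9.81 * 3.62^2
E = 0.125 * 1021.7 * 9.81 * 13.1044
E = 16417.97 J/m^2

16417.97


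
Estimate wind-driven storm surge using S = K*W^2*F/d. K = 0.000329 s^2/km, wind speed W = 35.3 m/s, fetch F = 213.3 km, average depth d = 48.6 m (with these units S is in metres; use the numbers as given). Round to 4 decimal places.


S = K * W^2 * F / d
W^2 = 35.3^2 = 1246.09
S = 0.000329 * 1246.09 * 213.3 / 48.6
Numerator = 0.000329 * 1246.09 * 213.3 = 87.445238
S = 87.445238 / 48.6 = 1.7993 m

1.7993


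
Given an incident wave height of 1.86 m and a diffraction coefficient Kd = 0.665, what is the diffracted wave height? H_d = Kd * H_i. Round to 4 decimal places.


H_d = Kd * H_i
H_d = 0.665 * 1.86
H_d = 1.2369 m

1.2369


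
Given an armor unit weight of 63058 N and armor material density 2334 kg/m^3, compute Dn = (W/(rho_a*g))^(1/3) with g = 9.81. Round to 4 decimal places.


V = W / (rho_a * g)
V = 63058 / (2334 * 9.81)
V = 63058 / 22896.54
V = 2.754041 m^3
Dn = V^(1/3) = 2.754041^(1/3)
Dn = 1.4017 m

1.4017


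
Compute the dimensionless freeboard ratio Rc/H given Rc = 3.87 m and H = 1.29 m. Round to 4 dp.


Relative freeboard = Rc / H
= 3.87 / 1.29
= 3.0000

3.0000


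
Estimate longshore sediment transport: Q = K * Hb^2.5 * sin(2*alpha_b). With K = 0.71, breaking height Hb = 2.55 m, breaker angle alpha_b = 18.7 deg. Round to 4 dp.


Q = K * Hb^2.5 * sin(2 * alpha_b)
Hb^2.5 = 2.55^2.5 = 10.383660
sin(2 * 18.7) = sin(37.4) = 0.607376
Q = 0.71 * 10.383660 * 0.607376
Q = 4.4778 m^3/s

4.4778


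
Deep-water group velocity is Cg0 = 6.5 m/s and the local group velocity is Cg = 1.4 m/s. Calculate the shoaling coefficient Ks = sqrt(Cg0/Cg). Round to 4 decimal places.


Ks = sqrt(Cg0 / Cg)
Ks = sqrt(6.5 / 1.4)
Ks = sqrt(4.6429)
Ks = 2.1547

2.1547


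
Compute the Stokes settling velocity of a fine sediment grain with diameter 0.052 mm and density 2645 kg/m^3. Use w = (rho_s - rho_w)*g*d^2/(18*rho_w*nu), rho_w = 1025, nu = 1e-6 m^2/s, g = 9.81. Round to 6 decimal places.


w = (rho_s - rho_w) * g * d^2 / (18 * rho_w * nu)
d = 0.052 mm = 0.000052 m
rho_s - rho_w = 2645 - 1025 = 1620
Numerator = 1620 * 9.81 * (0.000052)^2 = 0.000042972509
Denominator = 18 * 1025 * 1e-6 = 0.018450
w = 0.002329 m/s

0.002329


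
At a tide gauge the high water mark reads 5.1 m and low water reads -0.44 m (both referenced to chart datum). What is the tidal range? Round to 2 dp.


Tidal range = High water - Low water
Tidal range = 5.1 - (-0.44)
Tidal range = 5.54 m

5.54


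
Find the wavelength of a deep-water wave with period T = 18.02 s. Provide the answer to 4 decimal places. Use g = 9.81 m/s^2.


L0 = g * T^2 / (2 * pi)
L0 = 9.81 * 18.02^2 / (2 * pi)
L0 = 9.81 * 324.7204 / 6.28319
L0 = 3185.5071 / 6.28319
L0 = 506.9892 m

506.9892


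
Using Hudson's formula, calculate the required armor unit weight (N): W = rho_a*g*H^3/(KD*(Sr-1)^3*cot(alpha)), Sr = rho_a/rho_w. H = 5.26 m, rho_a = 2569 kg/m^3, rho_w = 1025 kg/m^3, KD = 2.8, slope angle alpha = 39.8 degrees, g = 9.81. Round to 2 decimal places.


Sr = rho_a / rho_w = 2569 / 1025 = 2.506341
(Sr - 1) = 1.506341
(Sr - 1)^3 = 3.417986
cot(39.8) = 1 / tan(39.8) = 1 / 0.833169 = 1.200237
Numerator = 2569 * 9.81 * 5.26^3 = 3667670.7699
Denominator = 2.8 * 3.417986 * 1.200237 = 11.486704
W = 3667670.7699 / 11.486704
W = 319297.05 N

319297.05


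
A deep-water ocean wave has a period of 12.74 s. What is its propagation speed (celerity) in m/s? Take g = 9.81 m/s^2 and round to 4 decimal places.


We use the deep-water celerity formula:
C = g * T / (2 * pi)
C = 9.81 * 12.74 / (2 * 3.14159...)
C = 124.979400 / 6.283185
C = 19.8911 m/s

19.8911


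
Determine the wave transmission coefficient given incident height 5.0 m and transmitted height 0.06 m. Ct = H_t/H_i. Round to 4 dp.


Ct = H_t / H_i
Ct = 0.06 / 5.0
Ct = 0.0120

0.0120


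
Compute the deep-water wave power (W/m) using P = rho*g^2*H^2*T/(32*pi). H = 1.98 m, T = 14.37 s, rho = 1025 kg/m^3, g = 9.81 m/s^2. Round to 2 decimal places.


P = rho * g^2 * H^2 * T / (32 * pi)
P = 1025 * 9.81^2 * 1.98^2 * 14.37 / (32 * pi)
P = 1025 * 96.2361 * 3.9204 * 14.37 / 100.53096
P = 55277.60 W/m

55277.60


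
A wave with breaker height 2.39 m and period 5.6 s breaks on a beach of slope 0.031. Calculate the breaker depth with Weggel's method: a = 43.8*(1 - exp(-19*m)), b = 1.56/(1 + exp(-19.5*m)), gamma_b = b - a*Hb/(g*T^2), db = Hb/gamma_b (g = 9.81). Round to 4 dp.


a = 43.8 * (1 - exp(-19 * m))
exp(-19 * 0.031) = exp(-0.5890) = 0.554882
a = 43.8 * (1 - 0.554882) = 19.496173
b = 1.56 / (1 + exp(-19.5 * m))
exp(-19.5 * 0.031) = exp(-0.6045) = 0.546348
b = 1.56 / (1 + 0.546348) = 1.008829
Hb / (g * T^2) = 2.39 / (9.81 * 5.6^2) = 2.39 / 307.6416 = 0.00776878
gamma_b = b - a * Hb/(g*T^2) = 1.008829 - 19.496173 * 0.00776878 = 0.857367
db = Hb / gamma_b = 2.39 / 0.857367
db = 2.7876 m

2.7876


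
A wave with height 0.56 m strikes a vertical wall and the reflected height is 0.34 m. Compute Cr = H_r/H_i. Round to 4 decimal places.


Cr = H_r / H_i
Cr = 0.34 / 0.56
Cr = 0.6071

0.6071


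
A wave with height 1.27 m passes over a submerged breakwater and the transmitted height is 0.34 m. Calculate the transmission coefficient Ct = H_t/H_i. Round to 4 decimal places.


Ct = H_t / H_i
Ct = 0.34 / 1.27
Ct = 0.2677

0.2677


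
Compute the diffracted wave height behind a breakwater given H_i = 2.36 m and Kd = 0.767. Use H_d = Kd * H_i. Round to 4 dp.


H_d = Kd * H_i
H_d = 0.767 * 2.36
H_d = 1.8101 m

1.8101


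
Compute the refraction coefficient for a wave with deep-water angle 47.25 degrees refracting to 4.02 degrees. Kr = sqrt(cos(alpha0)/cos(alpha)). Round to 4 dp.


Kr = sqrt(cos(alpha0) / cos(alpha))
cos(47.25) = 0.678801
cos(4.02) = 0.997540
Kr = sqrt(0.678801 / 0.997540)
Kr = sqrt(0.680475)
Kr = 0.8249

0.8249


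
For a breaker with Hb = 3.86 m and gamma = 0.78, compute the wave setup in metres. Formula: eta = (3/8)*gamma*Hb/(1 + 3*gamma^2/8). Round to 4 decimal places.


eta = (3/8) * gamma * Hb / (1 + 3*gamma^2/8)
Numerator = (3/8) * 0.78 * 3.86 = 1.129050
Denominator = 1 + 3*0.78^2/8 = 1 + 0.228150 = 1.228150
eta = 1.129050 / 1.228150
eta = 0.9193 m

0.9193


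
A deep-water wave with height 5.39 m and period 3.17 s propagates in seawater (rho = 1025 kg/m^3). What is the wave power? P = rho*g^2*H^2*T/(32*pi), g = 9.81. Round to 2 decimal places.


P = rho * g^2 * H^2 * T / (32 * pi)
P = 1025 * 9.81^2 * 5.39^2 * 3.17 / (32 * pi)
P = 1025 * 96.2361 * 29.0521 * 3.17 / 100.53096
P = 90364.70 W/m

90364.70


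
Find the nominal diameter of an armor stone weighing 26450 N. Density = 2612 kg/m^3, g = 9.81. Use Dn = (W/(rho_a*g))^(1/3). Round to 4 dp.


V = W / (rho_a * g)
V = 26450 / (2612 * 9.81)
V = 26450 / 25623.72
V = 1.032247 m^3
Dn = V^(1/3) = 1.032247^(1/3)
Dn = 1.0106 m

1.0106


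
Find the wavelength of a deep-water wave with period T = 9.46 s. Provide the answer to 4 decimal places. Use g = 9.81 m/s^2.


L0 = g * T^2 / (2 * pi)
L0 = 9.81 * 9.46^2 / (2 * pi)
L0 = 9.81 * 89.4916 / 6.28319
L0 = 877.9126 / 6.28319
L0 = 139.7241 m

139.7241


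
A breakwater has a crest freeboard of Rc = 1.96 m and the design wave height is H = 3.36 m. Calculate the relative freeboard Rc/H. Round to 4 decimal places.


Relative freeboard = Rc / H
= 1.96 / 3.36
= 0.5833

0.5833


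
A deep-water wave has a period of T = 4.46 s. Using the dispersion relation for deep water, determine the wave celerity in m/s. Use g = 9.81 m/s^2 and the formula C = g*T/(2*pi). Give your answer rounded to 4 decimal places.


We use the deep-water celerity formula:
C = g * T / (2 * pi)
C = 9.81 * 4.46 / (2 * 3.14159...)
C = 43.752600 / 6.283185
C = 6.9634 m/s

6.9634


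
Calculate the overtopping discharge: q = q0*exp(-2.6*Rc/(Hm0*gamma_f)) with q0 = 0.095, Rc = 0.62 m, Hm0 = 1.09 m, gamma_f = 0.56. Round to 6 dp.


q = q0 * exp(-2.6 * Rc / (Hm0 * gamma_f))
Exponent = -2.6 * 0.62 / (1.09 * 0.56)
= -2.6 * 0.62 / 0.6104
= -2.640891
exp(-2.640891) = 0.071298
q = 0.095 * 0.071298
q = 0.006773 m^3/s/m

0.006773


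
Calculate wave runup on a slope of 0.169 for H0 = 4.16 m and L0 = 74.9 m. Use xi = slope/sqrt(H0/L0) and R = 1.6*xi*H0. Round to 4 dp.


xi = slope / sqrt(H0/L0)
H0/L0 = 4.16/74.9 = 0.055541
sqrt(0.055541) = 0.235671
xi = 0.169 / 0.235671 = 0.717102
R = 1.6 * xi * H0 = 1.6 * 0.717102 * 4.16
R = 4.7730 m

4.7730


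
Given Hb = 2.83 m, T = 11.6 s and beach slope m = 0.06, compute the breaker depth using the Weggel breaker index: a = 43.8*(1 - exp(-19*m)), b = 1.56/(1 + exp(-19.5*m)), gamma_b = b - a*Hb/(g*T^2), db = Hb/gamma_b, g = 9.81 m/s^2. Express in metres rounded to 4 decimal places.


a = 43.8 * (1 - exp(-19 * m))
exp(-19 * 0.06) = exp(-1.1400) = 0.319819
a = 43.8 * (1 - 0.319819) = 29.791927
b = 1.56 / (1 + exp(-19.5 * m))
exp(-19.5 * 0.06) = exp(-1.1700) = 0.310367
b = 1.56 / (1 + 0.310367) = 1.190506
Hb / (g * T^2) = 2.83 / (9.81 * 11.6^2) = 2.83 / 1320.0336 = 0.00214388
gamma_b = b - a * Hb/(g*T^2) = 1.190506 - 29.791927 * 0.00214388 = 1.126636
db = Hb / gamma_b = 2.83 / 1.126636
db = 2.5119 m

2.5119


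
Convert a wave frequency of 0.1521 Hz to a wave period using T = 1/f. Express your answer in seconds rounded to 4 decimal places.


T = 1 / f
T = 1 / 0.1521
T = 6.5746 s

6.5746


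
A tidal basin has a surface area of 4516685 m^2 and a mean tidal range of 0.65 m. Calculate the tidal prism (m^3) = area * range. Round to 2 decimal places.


Tidal prism = Area * Tidal range
P = 4516685 * 0.65
P = 2935845.25 m^3

2935845.25


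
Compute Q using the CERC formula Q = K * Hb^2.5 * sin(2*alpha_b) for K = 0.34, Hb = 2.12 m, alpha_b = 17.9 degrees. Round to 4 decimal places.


Q = K * Hb^2.5 * sin(2 * alpha_b)
Hb^2.5 = 2.12^2.5 = 6.543945
sin(2 * 17.9) = sin(35.8) = 0.584958
Q = 0.34 * 6.543945 * 0.584958
Q = 1.3015 m^3/s

1.3015


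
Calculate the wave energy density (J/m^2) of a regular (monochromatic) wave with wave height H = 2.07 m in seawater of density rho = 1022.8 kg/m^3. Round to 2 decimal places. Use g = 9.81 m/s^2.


E = (1/8) * rho * g * H^2
E = (1/8) * 1022.8 * 9.81 * 2.07^2
E = 0.125 * 1022.8 * 9.81 * 4.2849
E = 5374.16 J/m^2

5374.16


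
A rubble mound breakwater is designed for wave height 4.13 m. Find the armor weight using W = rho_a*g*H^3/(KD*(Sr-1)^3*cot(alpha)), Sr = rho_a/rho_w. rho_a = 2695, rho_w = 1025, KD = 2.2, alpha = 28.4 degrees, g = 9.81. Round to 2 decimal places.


Sr = rho_a / rho_w = 2695 / 1025 = 2.629268
(Sr - 1) = 1.629268
(Sr - 1)^3 = 4.324917
cot(28.4) = 1 / tan(28.4) = 1 / 0.540698 = 1.849461
Numerator = 2695 * 9.81 * 4.13^3 = 1862421.3084
Denominator = 2.2 * 4.324917 * 1.849461 = 17.597288
W = 1862421.3084 / 17.597288
W = 105835.70 N

105835.70


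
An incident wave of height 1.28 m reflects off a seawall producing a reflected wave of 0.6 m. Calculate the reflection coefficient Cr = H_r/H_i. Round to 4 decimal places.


Cr = H_r / H_i
Cr = 0.6 / 1.28
Cr = 0.4688

0.4688


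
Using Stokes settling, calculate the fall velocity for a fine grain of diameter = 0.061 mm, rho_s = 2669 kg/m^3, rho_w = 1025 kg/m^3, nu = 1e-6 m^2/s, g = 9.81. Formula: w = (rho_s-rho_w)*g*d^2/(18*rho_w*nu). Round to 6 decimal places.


w = (rho_s - rho_w) * g * d^2 / (18 * rho_w * nu)
d = 0.061 mm = 0.000061 m
rho_s - rho_w = 2669 - 1025 = 1644
Numerator = 1644 * 9.81 * (0.000061)^2 = 0.000060010948
Denominator = 18 * 1025 * 1e-6 = 0.018450
w = 0.003253 m/s

0.003253


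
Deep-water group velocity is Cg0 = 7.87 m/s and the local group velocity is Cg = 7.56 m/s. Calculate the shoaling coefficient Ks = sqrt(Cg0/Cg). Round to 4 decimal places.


Ks = sqrt(Cg0 / Cg)
Ks = sqrt(7.87 / 7.56)
Ks = sqrt(1.0410)
Ks = 1.0203

1.0203


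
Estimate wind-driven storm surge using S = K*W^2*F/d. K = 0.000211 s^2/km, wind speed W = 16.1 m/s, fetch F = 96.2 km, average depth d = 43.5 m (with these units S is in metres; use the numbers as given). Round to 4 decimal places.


S = K * W^2 * F / d
W^2 = 16.1^2 = 259.21
S = 0.000211 * 259.21 * 96.2 / 43.5
Numerator = 0.000211 * 259.21 * 96.2 = 5.261496
S = 5.261496 / 43.5 = 0.1210 m

0.1210


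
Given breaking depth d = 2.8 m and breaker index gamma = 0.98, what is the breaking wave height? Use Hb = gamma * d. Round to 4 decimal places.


Hb = gamma * d
Hb = 0.98 * 2.8
Hb = 2.7440 m

2.7440


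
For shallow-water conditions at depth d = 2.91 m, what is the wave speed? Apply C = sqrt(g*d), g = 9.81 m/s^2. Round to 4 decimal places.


Using the shallow-water approximation:
C = sqrt(g * d) = sqrt(9.81 * 2.91)
C = sqrt(28.5471)
C = 5.3429 m/s

5.3429


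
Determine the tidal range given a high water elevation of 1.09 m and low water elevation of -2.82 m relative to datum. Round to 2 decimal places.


Tidal range = High water - Low water
Tidal range = 1.09 - (-2.82)
Tidal range = 3.91 m

3.91


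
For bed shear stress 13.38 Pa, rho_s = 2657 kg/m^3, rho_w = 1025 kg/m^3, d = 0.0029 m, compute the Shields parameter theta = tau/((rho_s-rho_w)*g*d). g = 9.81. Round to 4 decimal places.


theta = tau / ((rho_s - rho_w) * g * d)
rho_s - rho_w = 2657 - 1025 = 1632
Denominator = 1632 * 9.81 * 0.0029 = 46.428768
theta = 13.38 / 46.428768
theta = 0.2882

0.2882


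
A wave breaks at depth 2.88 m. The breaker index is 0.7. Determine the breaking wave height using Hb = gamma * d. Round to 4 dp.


Hb = gamma * d
Hb = 0.7 * 2.88
Hb = 2.0160 m

2.0160


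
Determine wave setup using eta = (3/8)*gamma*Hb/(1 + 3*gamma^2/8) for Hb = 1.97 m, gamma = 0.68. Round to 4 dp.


eta = (3/8) * gamma * Hb / (1 + 3*gamma^2/8)
Numerator = (3/8) * 0.68 * 1.97 = 0.502350
Denominator = 1 + 3*0.68^2/8 = 1 + 0.173400 = 1.173400
eta = 0.502350 / 1.173400
eta = 0.4281 m

0.4281


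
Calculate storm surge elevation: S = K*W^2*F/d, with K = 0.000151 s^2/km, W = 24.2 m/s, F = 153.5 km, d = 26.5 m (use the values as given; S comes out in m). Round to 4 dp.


S = K * W^2 * F / d
W^2 = 24.2^2 = 585.64
S = 0.000151 * 585.64 * 153.5 / 26.5
Numerator = 0.000151 * 585.64 * 153.5 = 13.574257
S = 13.574257 / 26.5 = 0.5122 m

0.5122


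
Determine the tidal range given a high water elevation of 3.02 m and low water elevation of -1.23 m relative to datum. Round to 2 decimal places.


Tidal range = High water - Low water
Tidal range = 3.02 - (-1.23)
Tidal range = 4.25 m

4.25


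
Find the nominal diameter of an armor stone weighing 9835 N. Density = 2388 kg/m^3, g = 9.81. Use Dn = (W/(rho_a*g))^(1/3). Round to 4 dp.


V = W / (rho_a * g)
V = 9835 / (2388 * 9.81)
V = 9835 / 23426.28
V = 0.419828 m^3
Dn = V^(1/3) = 0.419828^(1/3)
Dn = 0.7488 m

0.7488


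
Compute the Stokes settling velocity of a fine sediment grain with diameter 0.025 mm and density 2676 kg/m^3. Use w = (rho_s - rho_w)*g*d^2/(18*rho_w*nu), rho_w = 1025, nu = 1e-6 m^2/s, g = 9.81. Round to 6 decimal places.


w = (rho_s - rho_w) * g * d^2 / (18 * rho_w * nu)
d = 0.025 mm = 0.000025 m
rho_s - rho_w = 2676 - 1025 = 1651
Numerator = 1651 * 9.81 * (0.000025)^2 = 0.000010122694
Denominator = 18 * 1025 * 1e-6 = 0.018450
w = 0.000549 m/s

0.000549


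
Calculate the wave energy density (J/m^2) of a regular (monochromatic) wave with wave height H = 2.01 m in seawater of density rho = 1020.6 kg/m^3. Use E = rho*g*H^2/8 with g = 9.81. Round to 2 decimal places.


E = (1/8) * rho * g * H^2
E = (1/8) * 1020.6 * 9.81 * 2.01^2
E = 0.125 * 1020.6 * 9.81 * 4.0401
E = 5056.23 J/m^2

5056.23


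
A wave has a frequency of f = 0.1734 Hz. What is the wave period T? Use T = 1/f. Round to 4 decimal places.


T = 1 / f
T = 1 / 0.1734
T = 5.7670 s

5.7670


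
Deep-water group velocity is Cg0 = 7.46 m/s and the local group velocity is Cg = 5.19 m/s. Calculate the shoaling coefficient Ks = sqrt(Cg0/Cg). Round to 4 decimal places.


Ks = sqrt(Cg0 / Cg)
Ks = sqrt(7.46 / 5.19)
Ks = sqrt(1.4374)
Ks = 1.1989

1.1989


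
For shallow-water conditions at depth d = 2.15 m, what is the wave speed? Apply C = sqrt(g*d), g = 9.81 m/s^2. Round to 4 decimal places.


Using the shallow-water approximation:
C = sqrt(g * d) = sqrt(9.81 * 2.15)
C = sqrt(21.0915)
C = 4.5925 m/s

4.5925


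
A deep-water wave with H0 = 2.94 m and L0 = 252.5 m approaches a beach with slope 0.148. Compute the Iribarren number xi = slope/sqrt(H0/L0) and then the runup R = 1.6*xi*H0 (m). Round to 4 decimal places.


xi = slope / sqrt(H0/L0)
H0/L0 = 2.94/252.5 = 0.011644
sqrt(0.011644) = 0.107905
xi = 0.148 / 0.107905 = 1.371572
R = 1.6 * xi * H0 = 1.6 * 1.371572 * 2.94
R = 6.4519 m

6.4519


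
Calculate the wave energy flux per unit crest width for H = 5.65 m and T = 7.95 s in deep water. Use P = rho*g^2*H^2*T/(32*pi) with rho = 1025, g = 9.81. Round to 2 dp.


P = rho * g^2 * H^2 * T / (32 * pi)
P = 1025 * 9.81^2 * 5.65^2 * 7.95 / (32 * pi)
P = 1025 * 96.2361 * 31.9225 * 7.95 / 100.53096
P = 249015.31 W/m

249015.31


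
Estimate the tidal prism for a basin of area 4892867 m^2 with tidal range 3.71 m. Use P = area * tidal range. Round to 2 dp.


Tidal prism = Area * Tidal range
P = 4892867 * 3.71
P = 18152536.57 m^3

18152536.57


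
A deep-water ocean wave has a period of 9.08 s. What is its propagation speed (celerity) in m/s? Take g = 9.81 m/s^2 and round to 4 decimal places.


We use the deep-water celerity formula:
C = g * T / (2 * pi)
C = 9.81 * 9.08 / (2 * 3.14159...)
C = 89.074800 / 6.283185
C = 14.1767 m/s

14.1767


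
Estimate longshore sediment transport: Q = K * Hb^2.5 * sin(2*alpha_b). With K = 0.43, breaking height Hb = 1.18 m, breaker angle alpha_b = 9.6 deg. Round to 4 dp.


Q = K * Hb^2.5 * sin(2 * alpha_b)
Hb^2.5 = 1.18^2.5 = 1.512534
sin(2 * 9.6) = sin(19.2) = 0.328867
Q = 0.43 * 1.512534 * 0.328867
Q = 0.2139 m^3/s

0.2139


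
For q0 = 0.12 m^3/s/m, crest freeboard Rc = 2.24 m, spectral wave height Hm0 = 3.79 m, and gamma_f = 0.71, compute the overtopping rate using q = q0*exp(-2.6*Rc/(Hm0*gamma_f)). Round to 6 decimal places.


q = q0 * exp(-2.6 * Rc / (Hm0 * gamma_f))
Exponent = -2.6 * 2.24 / (3.79 * 0.71)
= -2.6 * 2.24 / 2.6909
= -2.164332
exp(-2.164332) = 0.114827
q = 0.12 * 0.114827
q = 0.013779 m^3/s/m

0.013779


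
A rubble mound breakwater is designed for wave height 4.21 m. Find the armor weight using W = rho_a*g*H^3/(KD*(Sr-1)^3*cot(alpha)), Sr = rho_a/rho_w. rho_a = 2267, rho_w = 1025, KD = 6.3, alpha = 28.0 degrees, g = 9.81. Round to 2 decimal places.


Sr = rho_a / rho_w = 2267 / 1025 = 2.211707
(Sr - 1) = 1.211707
(Sr - 1)^3 = 1.779071
cot(28.0) = 1 / tan(28.0) = 1 / 0.531709 = 1.880726
Numerator = 2267 * 9.81 * 4.21^3 = 1659460.1012
Denominator = 6.3 * 1.779071 * 1.880726 = 21.079455
W = 1659460.1012 / 21.079455
W = 78724.05 N

78724.05
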